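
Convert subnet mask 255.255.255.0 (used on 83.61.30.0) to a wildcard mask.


Subnet mask: 255.255.255.0
Wildcard = 255.255.255.255 - subnet mask
255 - 255 = 0
255 - 255 = 0
255 - 255 = 0
255 - 0 = 255
Wildcard: 0.0.0.255


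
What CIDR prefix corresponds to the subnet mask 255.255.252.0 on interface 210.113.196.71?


Binary: 11111111.11111111.11111100.00000000
Count leading 1s
Prefix: /22


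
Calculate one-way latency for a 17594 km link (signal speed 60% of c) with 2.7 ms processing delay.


Speed = 0.6 * 3e5 km/s = 180000 km/s
Propagation delay = 17594 / 180000 = 0.0977 s = 97.7444 ms
Processing delay = 2.7 ms
Total one-way latency = 100.4444 ms


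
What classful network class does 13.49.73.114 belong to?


First octet: 13
Binary: 00001101
0xxxxxxx -> Class A (1-126)
Class A, default mask 255.0.0.0 (/8)


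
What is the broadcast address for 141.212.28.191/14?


Network: 141.212.0.0/14
Host bits = 18
Set all host bits to 1:
Broadcast: 141.215.255.255


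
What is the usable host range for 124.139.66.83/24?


Network: 124.139.66.0
Broadcast: 124.139.66.255
First usable = network + 1
Last usable = broadcast - 1
Range: 124.139.66.1 to 124.139.66.254


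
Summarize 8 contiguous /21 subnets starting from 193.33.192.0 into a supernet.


Original prefix: /21
Number of subnets: 8 = 2^3
New prefix = 21 - 3 = 18
Supernet: 193.33.192.0/18


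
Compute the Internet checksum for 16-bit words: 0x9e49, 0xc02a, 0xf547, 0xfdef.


Sum all words (with carry folding):
+ 0x9e49 = 0x9e49
+ 0xc02a = 0x5e74
+ 0xf547 = 0x53bc
+ 0xfdef = 0x51ac
One's complement: ~0x51ac
Checksum = 0xae53


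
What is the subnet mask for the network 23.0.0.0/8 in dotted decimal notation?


/8 means 8 network bits, 24 host bits
Binary: 11111111000000000000000000000000
Mask: 255.0.0.0


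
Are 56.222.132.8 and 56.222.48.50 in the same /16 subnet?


Mask: 255.255.0.0
56.222.132.8 AND mask = 56.222.0.0
56.222.48.50 AND mask = 56.222.0.0
Yes, same subnet (56.222.0.0)


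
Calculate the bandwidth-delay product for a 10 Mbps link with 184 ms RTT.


BDP = bandwidth * RTT
= 10 Mbps * 184 ms
= 10 * 1e6 * 184 / 1000 bits
= 1840000 bits
= 230000 bytes
= 224.6094 KB
BDP = 1840000 bits (230000 bytes)


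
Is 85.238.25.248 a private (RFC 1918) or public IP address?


RFC 1918 private ranges:
  10.0.0.0/8 (10.0.0.0 - 10.255.255.255)
  172.16.0.0/12 (172.16.0.0 - 172.31.255.255)
  192.168.0.0/16 (192.168.0.0 - 192.168.255.255)
Public (not in any RFC 1918 range)


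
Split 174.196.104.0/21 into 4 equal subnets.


New prefix = 21 + 2 = 23
Each subnet has 512 addresses
  174.196.104.0/23
  174.196.106.0/23
  174.196.108.0/23
  174.196.110.0/23
Subnets: 174.196.104.0/23, 174.196.106.0/23, 174.196.108.0/23, 174.196.110.0/23


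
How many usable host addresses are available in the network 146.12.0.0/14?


Host bits = 32 - 14 = 18
Total addresses = 2^18 = 262144
Usable = total - 2 (network and broadcast)
Usable hosts: 262142


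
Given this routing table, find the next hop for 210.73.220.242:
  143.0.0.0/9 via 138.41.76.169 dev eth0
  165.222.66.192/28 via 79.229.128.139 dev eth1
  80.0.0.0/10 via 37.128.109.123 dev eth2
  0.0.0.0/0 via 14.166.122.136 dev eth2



Longest prefix match for 210.73.220.242:
  /9 143.0.0.0: no
  /28 165.222.66.192: no
  /10 80.0.0.0: no
  /0 0.0.0.0: MATCH
Selected: next-hop 14.166.122.136 via eth2 (matched /0)


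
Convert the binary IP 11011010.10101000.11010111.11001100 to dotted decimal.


11011010 = 218
10101000 = 168
11010111 = 215
11001100 = 204
IP: 218.168.215.204


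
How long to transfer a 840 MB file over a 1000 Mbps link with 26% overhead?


Effective throughput = 1000 * (1 - 26/100) = 740 Mbps
File size in Mb = 840 * 8 = 6720 Mb
Time = 6720 / 740
Time = 9.0811 seconds


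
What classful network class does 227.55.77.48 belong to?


First octet: 227
Binary: 11100011
1110xxxx -> Class D (224-239)
Class D (multicast), default mask N/A


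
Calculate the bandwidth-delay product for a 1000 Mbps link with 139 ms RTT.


BDP = bandwidth * RTT
= 1000 Mbps * 139 ms
= 1000 * 1e6 * 139 / 1000 bits
= 139000000 bits
= 17375000 bytes
= 16967.7734 KB
BDP = 139000000 bits (17375000 bytes)


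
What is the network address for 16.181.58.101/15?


IP:   00010000.10110101.00111010.01100101
Mask: 11111111.11111110.00000000.00000000
AND operation:
Net:  00010000.10110100.00000000.00000000
Network: 16.180.0.0/15


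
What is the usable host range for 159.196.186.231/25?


Network: 159.196.186.128
Broadcast: 159.196.186.255
First usable = network + 1
Last usable = broadcast - 1
Range: 159.196.186.129 to 159.196.186.254


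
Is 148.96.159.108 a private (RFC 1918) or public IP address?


RFC 1918 private ranges:
  10.0.0.0/8 (10.0.0.0 - 10.255.255.255)
  172.16.0.0/12 (172.16.0.0 - 172.31.255.255)
  192.168.0.0/16 (192.168.0.0 - 192.168.255.255)
Public (not in any RFC 1918 range)


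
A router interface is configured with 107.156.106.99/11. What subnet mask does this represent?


/11 means 11 network bits, 21 host bits
Binary: 11111111111000000000000000000000
Mask: 255.224.0.0


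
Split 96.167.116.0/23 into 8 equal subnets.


New prefix = 23 + 3 = 26
Each subnet has 64 addresses
  96.167.116.0/26
  96.167.116.64/26
  96.167.116.128/26
  96.167.116.192/26
  96.167.117.0/26
  96.167.117.64/26
  96.167.117.128/26
  96.167.117.192/26
Subnets: 96.167.116.0/26, 96.167.116.64/26, 96.167.116.128/26, 96.167.116.192/26, 96.167.117.0/26, 96.167.117.64/26, 96.167.117.128/26, 96.167.117.192/26


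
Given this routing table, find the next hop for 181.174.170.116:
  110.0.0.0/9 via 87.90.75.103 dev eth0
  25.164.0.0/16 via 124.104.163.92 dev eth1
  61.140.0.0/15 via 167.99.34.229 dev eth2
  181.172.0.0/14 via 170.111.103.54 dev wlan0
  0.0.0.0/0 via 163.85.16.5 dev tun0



Longest prefix match for 181.174.170.116:
  /9 110.0.0.0: no
  /16 25.164.0.0: no
  /15 61.140.0.0: no
  /14 181.172.0.0: MATCH
  /0 0.0.0.0: MATCH
Selected: next-hop 170.111.103.54 via wlan0 (matched /14)


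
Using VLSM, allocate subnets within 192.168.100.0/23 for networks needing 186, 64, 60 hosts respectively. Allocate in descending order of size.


186 hosts -> /24 (254 usable): 192.168.100.0/24
64 hosts -> /25 (126 usable): 192.168.101.0/25
60 hosts -> /26 (62 usable): 192.168.101.128/26
Allocation: 192.168.100.0/24 (186 hosts, 254 usable); 192.168.101.0/25 (64 hosts, 126 usable); 192.168.101.128/26 (60 hosts, 62 usable)


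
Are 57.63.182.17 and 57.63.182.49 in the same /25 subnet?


Mask: 255.255.255.128
57.63.182.17 AND mask = 57.63.182.0
57.63.182.49 AND mask = 57.63.182.0
Yes, same subnet (57.63.182.0)


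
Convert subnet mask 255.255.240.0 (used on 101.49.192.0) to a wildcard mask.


Subnet mask: 255.255.240.0
Wildcard = 255.255.255.255 - subnet mask
255 - 255 = 0
255 - 255 = 0
255 - 240 = 15
255 - 0 = 255
Wildcard: 0.0.15.255


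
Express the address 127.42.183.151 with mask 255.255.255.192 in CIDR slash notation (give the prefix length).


Binary: 11111111.11111111.11111111.11000000
Count leading 1s
Prefix: /26


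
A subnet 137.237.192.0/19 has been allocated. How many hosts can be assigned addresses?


Host bits = 32 - 19 = 13
Total addresses = 2^13 = 8192
Usable = total - 2 (network and broadcast)
Usable hosts: 8190


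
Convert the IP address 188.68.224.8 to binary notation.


188 = 10111100
68 = 01000100
224 = 11100000
8 = 00001000
Binary: 10111100.01000100.11100000.00001000


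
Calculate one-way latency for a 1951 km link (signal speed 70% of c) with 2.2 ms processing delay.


Speed = 0.7 * 3e5 km/s = 210000 km/s
Propagation delay = 1951 / 210000 = 0.0093 s = 9.2905 ms
Processing delay = 2.2 ms
Total one-way latency = 11.4905 ms


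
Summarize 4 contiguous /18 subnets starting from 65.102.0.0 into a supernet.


Original prefix: /18
Number of subnets: 4 = 2^2
New prefix = 18 - 2 = 16
Supernet: 65.102.0.0/16


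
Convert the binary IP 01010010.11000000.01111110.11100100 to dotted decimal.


01010010 = 82
11000000 = 192
01111110 = 126
11100100 = 228
IP: 82.192.126.228


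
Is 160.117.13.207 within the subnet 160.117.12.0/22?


Subnet network: 160.117.12.0
Test IP AND mask: 160.117.12.0
Yes, 160.117.13.207 is in 160.117.12.0/22


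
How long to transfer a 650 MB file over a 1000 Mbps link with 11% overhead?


Effective throughput = 1000 * (1 - 11/100) = 890 Mbps
File size in Mb = 650 * 8 = 5200 Mb
Time = 5200 / 890
Time = 5.8427 seconds


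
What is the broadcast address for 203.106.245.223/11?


Network: 203.96.0.0/11
Host bits = 21
Set all host bits to 1:
Broadcast: 203.127.255.255


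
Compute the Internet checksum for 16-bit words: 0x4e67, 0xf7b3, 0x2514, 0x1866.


Sum all words (with carry folding):
+ 0x4e67 = 0x4e67
+ 0xf7b3 = 0x461b
+ 0x2514 = 0x6b2f
+ 0x1866 = 0x8395
One's complement: ~0x8395
Checksum = 0x7c6a


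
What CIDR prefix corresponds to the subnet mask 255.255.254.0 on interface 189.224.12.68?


Binary: 11111111.11111111.11111110.00000000
Count leading 1s
Prefix: /23


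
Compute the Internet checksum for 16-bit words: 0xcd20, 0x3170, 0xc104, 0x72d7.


Sum all words (with carry folding):
+ 0xcd20 = 0xcd20
+ 0x3170 = 0xfe90
+ 0xc104 = 0xbf95
+ 0x72d7 = 0x326d
One's complement: ~0x326d
Checksum = 0xcd92


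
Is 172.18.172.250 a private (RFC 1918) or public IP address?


RFC 1918 private ranges:
  10.0.0.0/8 (10.0.0.0 - 10.255.255.255)
  172.16.0.0/12 (172.16.0.0 - 172.31.255.255)
  192.168.0.0/16 (192.168.0.0 - 192.168.255.255)
Private (in 172.16.0.0/12)


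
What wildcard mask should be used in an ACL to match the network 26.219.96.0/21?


Subnet mask: 255.255.248.0
Wildcard = 255.255.255.255 - subnet mask
255 - 255 = 0
255 - 255 = 0
255 - 248 = 7
255 - 0 = 255
Wildcard: 0.0.7.255


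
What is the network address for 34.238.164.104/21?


IP:   00100010.11101110.10100100.01101000
Mask: 11111111.11111111.11111000.00000000
AND operation:
Net:  00100010.11101110.10100000.00000000
Network: 34.238.160.0/21


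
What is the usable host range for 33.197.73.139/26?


Network: 33.197.73.128
Broadcast: 33.197.73.191
First usable = network + 1
Last usable = broadcast - 1
Range: 33.197.73.129 to 33.197.73.190


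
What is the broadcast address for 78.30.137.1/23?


Network: 78.30.136.0/23
Host bits = 9
Set all host bits to 1:
Broadcast: 78.30.137.255


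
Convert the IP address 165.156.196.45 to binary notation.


165 = 10100101
156 = 10011100
196 = 11000100
45 = 00101101
Binary: 10100101.10011100.11000100.00101101


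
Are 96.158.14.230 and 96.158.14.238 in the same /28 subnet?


Mask: 255.255.255.240
96.158.14.230 AND mask = 96.158.14.224
96.158.14.238 AND mask = 96.158.14.224
Yes, same subnet (96.158.14.224)


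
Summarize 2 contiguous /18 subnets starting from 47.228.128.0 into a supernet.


Original prefix: /18
Number of subnets: 2 = 2^1
New prefix = 18 - 1 = 17
Supernet: 47.228.128.0/17


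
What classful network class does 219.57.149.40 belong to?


First octet: 219
Binary: 11011011
110xxxxx -> Class C (192-223)
Class C, default mask 255.255.255.0 (/24)


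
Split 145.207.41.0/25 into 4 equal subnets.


New prefix = 25 + 2 = 27
Each subnet has 32 addresses
  145.207.41.0/27
  145.207.41.32/27
  145.207.41.64/27
  145.207.41.96/27
Subnets: 145.207.41.0/27, 145.207.41.32/27, 145.207.41.64/27, 145.207.41.96/27


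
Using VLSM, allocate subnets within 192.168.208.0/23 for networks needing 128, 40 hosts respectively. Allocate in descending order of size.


128 hosts -> /24 (254 usable): 192.168.208.0/24
40 hosts -> /26 (62 usable): 192.168.209.0/26
Allocation: 192.168.208.0/24 (128 hosts, 254 usable); 192.168.209.0/26 (40 hosts, 62 usable)


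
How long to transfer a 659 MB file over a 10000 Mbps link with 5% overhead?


Effective throughput = 10000 * (1 - 5/100) = 9500 Mbps
File size in Mb = 659 * 8 = 5272 Mb
Time = 5272 / 9500
Time = 0.5549 seconds


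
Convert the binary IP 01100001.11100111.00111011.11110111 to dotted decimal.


01100001 = 97
11100111 = 231
00111011 = 59
11110111 = 247
IP: 97.231.59.247


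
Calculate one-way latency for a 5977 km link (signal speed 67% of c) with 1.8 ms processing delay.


Speed = 0.67 * 3e5 km/s = 201000 km/s
Propagation delay = 5977 / 201000 = 0.0297 s = 29.7363 ms
Processing delay = 1.8 ms
Total one-way latency = 31.5363 ms


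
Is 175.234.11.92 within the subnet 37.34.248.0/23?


Subnet network: 37.34.248.0
Test IP AND mask: 175.234.10.0
No, 175.234.11.92 is not in 37.34.248.0/23


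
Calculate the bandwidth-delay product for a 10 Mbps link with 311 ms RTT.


BDP = bandwidth * RTT
= 10 Mbps * 311 ms
= 10 * 1e6 * 311 / 1000 bits
= 3110000 bits
= 388750 bytes
= 379.6387 KB
BDP = 3110000 bits (388750 bytes)


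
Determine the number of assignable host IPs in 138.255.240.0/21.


Host bits = 32 - 21 = 11
Total addresses = 2^11 = 2048
Usable = total - 2 (network and broadcast)
Usable hosts: 2046


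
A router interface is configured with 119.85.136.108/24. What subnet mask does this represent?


/24 means 24 network bits, 8 host bits
Binary: 11111111111111111111111100000000
Mask: 255.255.255.0


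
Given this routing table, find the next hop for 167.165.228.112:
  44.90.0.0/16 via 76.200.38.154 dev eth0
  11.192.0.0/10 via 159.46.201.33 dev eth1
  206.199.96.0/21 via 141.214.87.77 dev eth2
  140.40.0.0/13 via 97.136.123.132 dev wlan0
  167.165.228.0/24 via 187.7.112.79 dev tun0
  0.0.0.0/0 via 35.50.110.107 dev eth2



Longest prefix match for 167.165.228.112:
  /16 44.90.0.0: no
  /10 11.192.0.0: no
  /21 206.199.96.0: no
  /13 140.40.0.0: no
  /24 167.165.228.0: MATCH
  /0 0.0.0.0: MATCH
Selected: next-hop 187.7.112.79 via tun0 (matched /24)


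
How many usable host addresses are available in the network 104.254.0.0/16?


Host bits = 32 - 16 = 16
Total addresses = 2^16 = 65536
Usable = total - 2 (network and broadcast)
Usable hosts: 65534


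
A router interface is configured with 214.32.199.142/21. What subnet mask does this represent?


/21 means 21 network bits, 11 host bits
Binary: 11111111111111111111100000000000
Mask: 255.255.248.0


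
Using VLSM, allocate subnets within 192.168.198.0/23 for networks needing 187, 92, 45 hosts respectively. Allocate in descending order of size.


187 hosts -> /24 (254 usable): 192.168.198.0/24
92 hosts -> /25 (126 usable): 192.168.199.0/25
45 hosts -> /26 (62 usable): 192.168.199.128/26
Allocation: 192.168.198.0/24 (187 hosts, 254 usable); 192.168.199.0/25 (92 hosts, 126 usable); 192.168.199.128/26 (45 hosts, 62 usable)


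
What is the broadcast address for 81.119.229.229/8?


Network: 81.0.0.0/8
Host bits = 24
Set all host bits to 1:
Broadcast: 81.255.255.255


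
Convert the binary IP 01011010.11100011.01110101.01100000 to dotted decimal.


01011010 = 90
11100011 = 227
01110101 = 117
01100000 = 96
IP: 90.227.117.96


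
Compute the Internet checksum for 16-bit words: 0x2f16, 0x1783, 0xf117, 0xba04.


Sum all words (with carry folding):
+ 0x2f16 = 0x2f16
+ 0x1783 = 0x4699
+ 0xf117 = 0x37b1
+ 0xba04 = 0xf1b5
One's complement: ~0xf1b5
Checksum = 0x0e4a


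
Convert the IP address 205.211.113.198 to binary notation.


205 = 11001101
211 = 11010011
113 = 01110001
198 = 11000110
Binary: 11001101.11010011.01110001.11000110


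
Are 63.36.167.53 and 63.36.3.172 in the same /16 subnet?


Mask: 255.255.0.0
63.36.167.53 AND mask = 63.36.0.0
63.36.3.172 AND mask = 63.36.0.0
Yes, same subnet (63.36.0.0)


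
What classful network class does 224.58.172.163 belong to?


First octet: 224
Binary: 11100000
1110xxxx -> Class D (224-239)
Class D (multicast), default mask N/A


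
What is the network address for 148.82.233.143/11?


IP:   10010100.01010010.11101001.10001111
Mask: 11111111.11100000.00000000.00000000
AND operation:
Net:  10010100.01000000.00000000.00000000
Network: 148.64.0.0/11


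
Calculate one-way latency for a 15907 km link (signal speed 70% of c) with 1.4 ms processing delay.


Speed = 0.7 * 3e5 km/s = 210000 km/s
Propagation delay = 15907 / 210000 = 0.0757 s = 75.7476 ms
Processing delay = 1.4 ms
Total one-way latency = 77.1476 ms


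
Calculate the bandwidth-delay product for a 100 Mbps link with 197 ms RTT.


BDP = bandwidth * RTT
= 100 Mbps * 197 ms
= 100 * 1e6 * 197 / 1000 bits
= 19700000 bits
= 2462500 bytes
= 2404.7852 KB
BDP = 19700000 bits (2462500 bytes)


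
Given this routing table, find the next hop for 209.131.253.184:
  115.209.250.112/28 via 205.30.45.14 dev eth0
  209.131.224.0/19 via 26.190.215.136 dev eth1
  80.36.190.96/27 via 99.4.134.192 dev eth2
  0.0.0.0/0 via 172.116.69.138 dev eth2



Longest prefix match for 209.131.253.184:
  /28 115.209.250.112: no
  /19 209.131.224.0: MATCH
  /27 80.36.190.96: no
  /0 0.0.0.0: MATCH
Selected: next-hop 26.190.215.136 via eth1 (matched /19)


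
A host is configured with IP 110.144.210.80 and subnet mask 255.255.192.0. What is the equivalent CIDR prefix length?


Binary: 11111111.11111111.11000000.00000000
Count leading 1s
Prefix: /18


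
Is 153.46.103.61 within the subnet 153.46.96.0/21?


Subnet network: 153.46.96.0
Test IP AND mask: 153.46.96.0
Yes, 153.46.103.61 is in 153.46.96.0/21


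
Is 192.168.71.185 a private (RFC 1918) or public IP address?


RFC 1918 private ranges:
  10.0.0.0/8 (10.0.0.0 - 10.255.255.255)
  172.16.0.0/12 (172.16.0.0 - 172.31.255.255)
  192.168.0.0/16 (192.168.0.0 - 192.168.255.255)
Private (in 192.168.0.0/16)


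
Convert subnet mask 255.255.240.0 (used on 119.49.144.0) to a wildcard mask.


Subnet mask: 255.255.240.0
Wildcard = 255.255.255.255 - subnet mask
255 - 255 = 0
255 - 255 = 0
255 - 240 = 15
255 - 0 = 255
Wildcard: 0.0.15.255


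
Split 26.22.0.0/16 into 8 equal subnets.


New prefix = 16 + 3 = 19
Each subnet has 8192 addresses
  26.22.0.0/19
  26.22.32.0/19
  26.22.64.0/19
  26.22.96.0/19
  26.22.128.0/19
  26.22.160.0/19
  26.22.192.0/19
  26.22.224.0/19
Subnets: 26.22.0.0/19, 26.22.32.0/19, 26.22.64.0/19, 26.22.96.0/19, 26.22.128.0/19, 26.22.160.0/19, 26.22.192.0/19, 26.22.224.0/19


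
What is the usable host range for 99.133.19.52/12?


Network: 99.128.0.0
Broadcast: 99.143.255.255
First usable = network + 1
Last usable = broadcast - 1
Range: 99.128.0.1 to 99.143.255.254


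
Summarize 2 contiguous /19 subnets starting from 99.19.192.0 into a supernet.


Original prefix: /19
Number of subnets: 2 = 2^1
New prefix = 19 - 1 = 18
Supernet: 99.19.192.0/18


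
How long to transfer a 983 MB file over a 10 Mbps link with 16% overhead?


Effective throughput = 10 * (1 - 16/100) = 8.4 Mbps
File size in Mb = 983 * 8 = 7864 Mb
Time = 7864 / 8.4
Time = 936.1905 seconds


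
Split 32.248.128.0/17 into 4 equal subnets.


New prefix = 17 + 2 = 19
Each subnet has 8192 addresses
  32.248.128.0/19
  32.248.160.0/19
  32.248.192.0/19
  32.248.224.0/19
Subnets: 32.248.128.0/19, 32.248.160.0/19, 32.248.192.0/19, 32.248.224.0/19


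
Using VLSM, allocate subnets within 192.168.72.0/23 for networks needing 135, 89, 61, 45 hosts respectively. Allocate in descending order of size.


135 hosts -> /24 (254 usable): 192.168.72.0/24
89 hosts -> /25 (126 usable): 192.168.73.0/25
61 hosts -> /26 (62 usable): 192.168.73.128/26
45 hosts -> /26 (62 usable): 192.168.73.192/26
Allocation: 192.168.72.0/24 (135 hosts, 254 usable); 192.168.73.0/25 (89 hosts, 126 usable); 192.168.73.128/26 (61 hosts, 62 usable); 192.168.73.192/26 (45 hosts, 62 usable)


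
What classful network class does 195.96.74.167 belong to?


First octet: 195
Binary: 11000011
110xxxxx -> Class C (192-223)
Class C, default mask 255.255.255.0 (/24)


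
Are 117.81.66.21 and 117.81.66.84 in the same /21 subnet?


Mask: 255.255.248.0
117.81.66.21 AND mask = 117.81.64.0
117.81.66.84 AND mask = 117.81.64.0
Yes, same subnet (117.81.64.0)


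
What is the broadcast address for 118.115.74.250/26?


Network: 118.115.74.192/26
Host bits = 6
Set all host bits to 1:
Broadcast: 118.115.74.255


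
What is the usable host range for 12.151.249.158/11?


Network: 12.128.0.0
Broadcast: 12.159.255.255
First usable = network + 1
Last usable = broadcast - 1
Range: 12.128.0.1 to 12.159.255.254


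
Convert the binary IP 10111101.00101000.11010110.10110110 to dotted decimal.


10111101 = 189
00101000 = 40
11010110 = 214
10110110 = 182
IP: 189.40.214.182


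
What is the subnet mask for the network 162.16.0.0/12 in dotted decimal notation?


/12 means 12 network bits, 20 host bits
Binary: 11111111111100000000000000000000
Mask: 255.240.0.0


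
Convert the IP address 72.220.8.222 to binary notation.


72 = 01001000
220 = 11011100
8 = 00001000
222 = 11011110
Binary: 01001000.11011100.00001000.11011110


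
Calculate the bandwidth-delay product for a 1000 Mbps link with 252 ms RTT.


BDP = bandwidth * RTT
= 1000 Mbps * 252 ms
= 1000 * 1e6 * 252 / 1000 bits
= 252000000 bits
= 31500000 bytes
= 30761.7188 KB
BDP = 252000000 bits (31500000 bytes)


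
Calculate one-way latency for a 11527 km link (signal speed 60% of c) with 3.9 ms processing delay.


Speed = 0.6 * 3e5 km/s = 180000 km/s
Propagation delay = 11527 / 180000 = 0.064 s = 64.0389 ms
Processing delay = 3.9 ms
Total one-way latency = 67.9389 ms


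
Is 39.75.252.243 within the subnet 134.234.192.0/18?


Subnet network: 134.234.192.0
Test IP AND mask: 39.75.192.0
No, 39.75.252.243 is not in 134.234.192.0/18


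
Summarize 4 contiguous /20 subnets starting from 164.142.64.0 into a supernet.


Original prefix: /20
Number of subnets: 4 = 2^2
New prefix = 20 - 2 = 18
Supernet: 164.142.64.0/18


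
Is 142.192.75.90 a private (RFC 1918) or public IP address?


RFC 1918 private ranges:
  10.0.0.0/8 (10.0.0.0 - 10.255.255.255)
  172.16.0.0/12 (172.16.0.0 - 172.31.255.255)
  192.168.0.0/16 (192.168.0.0 - 192.168.255.255)
Public (not in any RFC 1918 range)


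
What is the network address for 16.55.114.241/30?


IP:   00010000.00110111.01110010.11110001
Mask: 11111111.11111111.11111111.11111100
AND operation:
Net:  00010000.00110111.01110010.11110000
Network: 16.55.114.240/30


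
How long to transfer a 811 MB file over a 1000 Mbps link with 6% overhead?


Effective throughput = 1000 * (1 - 6/100) = 940 Mbps
File size in Mb = 811 * 8 = 6488 Mb
Time = 6488 / 940
Time = 6.9021 seconds


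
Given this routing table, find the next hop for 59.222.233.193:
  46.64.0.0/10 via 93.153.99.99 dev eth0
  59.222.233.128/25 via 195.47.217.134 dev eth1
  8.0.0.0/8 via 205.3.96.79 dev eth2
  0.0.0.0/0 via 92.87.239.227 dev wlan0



Longest prefix match for 59.222.233.193:
  /10 46.64.0.0: no
  /25 59.222.233.128: MATCH
  /8 8.0.0.0: no
  /0 0.0.0.0: MATCH
Selected: next-hop 195.47.217.134 via eth1 (matched /25)


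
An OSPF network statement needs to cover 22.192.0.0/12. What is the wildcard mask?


Subnet mask: 255.240.0.0
Wildcard = 255.255.255.255 - subnet mask
255 - 255 = 0
255 - 240 = 15
255 - 0 = 255
255 - 0 = 255
Wildcard: 0.15.255.255


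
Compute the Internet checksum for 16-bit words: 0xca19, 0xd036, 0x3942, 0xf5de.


Sum all words (with carry folding):
+ 0xca19 = 0xca19
+ 0xd036 = 0x9a50
+ 0x3942 = 0xd392
+ 0xf5de = 0xc971
One's complement: ~0xc971
Checksum = 0x368e


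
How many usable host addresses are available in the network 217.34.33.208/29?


Host bits = 32 - 29 = 3
Total addresses = 2^3 = 8
Usable = total - 2 (network and broadcast)
Usable hosts: 6


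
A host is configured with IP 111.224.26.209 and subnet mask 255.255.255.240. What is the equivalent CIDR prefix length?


Binary: 11111111.11111111.11111111.11110000
Count leading 1s
Prefix: /28


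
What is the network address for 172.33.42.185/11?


IP:   10101100.00100001.00101010.10111001
Mask: 11111111.11100000.00000000.00000000
AND operation:
Net:  10101100.00100000.00000000.00000000
Network: 172.32.0.0/11


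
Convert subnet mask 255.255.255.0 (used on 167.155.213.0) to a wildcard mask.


Subnet mask: 255.255.255.0
Wildcard = 255.255.255.255 - subnet mask
255 - 255 = 0
255 - 255 = 0
255 - 255 = 0
255 - 0 = 255
Wildcard: 0.0.0.255


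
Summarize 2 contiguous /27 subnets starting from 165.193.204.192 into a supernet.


Original prefix: /27
Number of subnets: 2 = 2^1
New prefix = 27 - 1 = 26
Supernet: 165.193.204.192/26


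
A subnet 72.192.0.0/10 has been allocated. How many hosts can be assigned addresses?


Host bits = 32 - 10 = 22
Total addresses = 2^22 = 4194304
Usable = total - 2 (network and broadcast)
Usable hosts: 4194302


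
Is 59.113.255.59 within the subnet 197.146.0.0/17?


Subnet network: 197.146.0.0
Test IP AND mask: 59.113.128.0
No, 59.113.255.59 is not in 197.146.0.0/17


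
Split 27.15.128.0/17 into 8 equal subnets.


New prefix = 17 + 3 = 20
Each subnet has 4096 addresses
  27.15.128.0/20
  27.15.144.0/20
  27.15.160.0/20
  27.15.176.0/20
  27.15.192.0/20
  27.15.208.0/20
  27.15.224.0/20
  27.15.240.0/20
Subnets: 27.15.128.0/20, 27.15.144.0/20, 27.15.160.0/20, 27.15.176.0/20, 27.15.192.0/20, 27.15.208.0/20, 27.15.224.0/20, 27.15.240.0/20


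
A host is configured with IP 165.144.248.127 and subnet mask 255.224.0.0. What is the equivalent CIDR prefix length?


Binary: 11111111.11100000.00000000.00000000
Count leading 1s
Prefix: /11


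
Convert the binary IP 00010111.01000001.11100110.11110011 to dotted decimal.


00010111 = 23
01000001 = 65
11100110 = 230
11110011 = 243
IP: 23.65.230.243


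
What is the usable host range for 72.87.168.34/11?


Network: 72.64.0.0
Broadcast: 72.95.255.255
First usable = network + 1
Last usable = broadcast - 1
Range: 72.64.0.1 to 72.95.255.254


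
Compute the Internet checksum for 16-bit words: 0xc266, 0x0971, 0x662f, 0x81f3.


Sum all words (with carry folding):
+ 0xc266 = 0xc266
+ 0x0971 = 0xcbd7
+ 0x662f = 0x3207
+ 0x81f3 = 0xb3fa
One's complement: ~0xb3fa
Checksum = 0x4c05


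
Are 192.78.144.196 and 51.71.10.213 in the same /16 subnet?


Mask: 255.255.0.0
192.78.144.196 AND mask = 192.78.0.0
51.71.10.213 AND mask = 51.71.0.0
No, different subnets (192.78.0.0 vs 51.71.0.0)


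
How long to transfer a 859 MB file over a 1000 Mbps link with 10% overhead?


Effective throughput = 1000 * (1 - 10/100) = 900 Mbps
File size in Mb = 859 * 8 = 6872 Mb
Time = 6872 / 900
Time = 7.6356 seconds


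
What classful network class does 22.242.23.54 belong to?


First octet: 22
Binary: 00010110
0xxxxxxx -> Class A (1-126)
Class A, default mask 255.0.0.0 (/8)


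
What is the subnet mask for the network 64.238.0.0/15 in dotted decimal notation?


/15 means 15 network bits, 17 host bits
Binary: 11111111111111100000000000000000
Mask: 255.254.0.0


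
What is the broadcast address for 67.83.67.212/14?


Network: 67.80.0.0/14
Host bits = 18
Set all host bits to 1:
Broadcast: 67.83.255.255


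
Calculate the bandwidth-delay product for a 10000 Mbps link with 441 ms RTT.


BDP = bandwidth * RTT
= 10000 Mbps * 441 ms
= 10000 * 1e6 * 441 / 1000 bits
= 4410000000 bits
= 551250000 bytes
= 538330.0781 KB
BDP = 4410000000 bits (551250000 bytes)


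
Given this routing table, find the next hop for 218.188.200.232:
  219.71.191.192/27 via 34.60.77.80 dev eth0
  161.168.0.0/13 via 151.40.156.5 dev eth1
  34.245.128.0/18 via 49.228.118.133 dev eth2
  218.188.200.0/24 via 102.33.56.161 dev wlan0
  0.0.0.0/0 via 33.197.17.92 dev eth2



Longest prefix match for 218.188.200.232:
  /27 219.71.191.192: no
  /13 161.168.0.0: no
  /18 34.245.128.0: no
  /24 218.188.200.0: MATCH
  /0 0.0.0.0: MATCH
Selected: next-hop 102.33.56.161 via wlan0 (matched /24)


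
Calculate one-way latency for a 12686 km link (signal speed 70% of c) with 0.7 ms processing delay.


Speed = 0.7 * 3e5 km/s = 210000 km/s
Propagation delay = 12686 / 210000 = 0.0604 s = 60.4095 ms
Processing delay = 0.7 ms
Total one-way latency = 61.1095 ms


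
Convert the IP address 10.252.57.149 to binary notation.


10 = 00001010
252 = 11111100
57 = 00111001
149 = 10010101
Binary: 00001010.11111100.00111001.10010101


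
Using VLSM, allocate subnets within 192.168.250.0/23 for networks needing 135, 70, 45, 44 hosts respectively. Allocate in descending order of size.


135 hosts -> /24 (254 usable): 192.168.250.0/24
70 hosts -> /25 (126 usable): 192.168.251.0/25
45 hosts -> /26 (62 usable): 192.168.251.128/26
44 hosts -> /26 (62 usable): 192.168.251.192/26
Allocation: 192.168.250.0/24 (135 hosts, 254 usable); 192.168.251.0/25 (70 hosts, 126 usable); 192.168.251.128/26 (45 hosts, 62 usable); 192.168.251.192/26 (44 hosts, 62 usable)


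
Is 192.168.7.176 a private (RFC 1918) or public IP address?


RFC 1918 private ranges:
  10.0.0.0/8 (10.0.0.0 - 10.255.255.255)
  172.16.0.0/12 (172.16.0.0 - 172.31.255.255)
  192.168.0.0/16 (192.168.0.0 - 192.168.255.255)
Private (in 192.168.0.0/16)


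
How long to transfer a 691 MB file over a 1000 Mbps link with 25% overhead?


Effective throughput = 1000 * (1 - 25/100) = 750 Mbps
File size in Mb = 691 * 8 = 5528 Mb
Time = 5528 / 750
Time = 7.3707 seconds


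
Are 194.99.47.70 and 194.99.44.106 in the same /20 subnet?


Mask: 255.255.240.0
194.99.47.70 AND mask = 194.99.32.0
194.99.44.106 AND mask = 194.99.32.0
Yes, same subnet (194.99.32.0)


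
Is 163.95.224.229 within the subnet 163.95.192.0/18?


Subnet network: 163.95.192.0
Test IP AND mask: 163.95.192.0
Yes, 163.95.224.229 is in 163.95.192.0/18


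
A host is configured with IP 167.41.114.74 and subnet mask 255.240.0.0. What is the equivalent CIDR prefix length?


Binary: 11111111.11110000.00000000.00000000
Count leading 1s
Prefix: /12


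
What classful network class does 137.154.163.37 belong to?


First octet: 137
Binary: 10001001
10xxxxxx -> Class B (128-191)
Class B, default mask 255.255.0.0 (/16)


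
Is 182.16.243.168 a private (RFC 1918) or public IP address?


RFC 1918 private ranges:
  10.0.0.0/8 (10.0.0.0 - 10.255.255.255)
  172.16.0.0/12 (172.16.0.0 - 172.31.255.255)
  192.168.0.0/16 (192.168.0.0 - 192.168.255.255)
Public (not in any RFC 1918 range)


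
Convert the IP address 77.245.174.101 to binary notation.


77 = 01001101
245 = 11110101
174 = 10101110
101 = 01100101
Binary: 01001101.11110101.10101110.01100101


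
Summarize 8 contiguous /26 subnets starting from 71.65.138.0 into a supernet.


Original prefix: /26
Number of subnets: 8 = 2^3
New prefix = 26 - 3 = 23
Supernet: 71.65.138.0/23


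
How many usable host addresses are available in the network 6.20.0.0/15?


Host bits = 32 - 15 = 17
Total addresses = 2^17 = 131072
Usable = total - 2 (network and broadcast)
Usable hosts: 131070


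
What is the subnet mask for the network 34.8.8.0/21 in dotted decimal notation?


/21 means 21 network bits, 11 host bits
Binary: 11111111111111111111100000000000
Mask: 255.255.248.0


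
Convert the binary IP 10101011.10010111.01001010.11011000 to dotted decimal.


10101011 = 171
10010111 = 151
01001010 = 74
11011000 = 216
IP: 171.151.74.216


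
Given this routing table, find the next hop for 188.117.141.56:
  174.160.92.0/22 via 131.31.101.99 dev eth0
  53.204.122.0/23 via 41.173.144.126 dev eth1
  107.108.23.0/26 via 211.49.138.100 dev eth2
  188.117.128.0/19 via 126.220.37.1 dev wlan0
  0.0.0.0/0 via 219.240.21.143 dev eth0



Longest prefix match for 188.117.141.56:
  /22 174.160.92.0: no
  /23 53.204.122.0: no
  /26 107.108.23.0: no
  /19 188.117.128.0: MATCH
  /0 0.0.0.0: MATCH
Selected: next-hop 126.220.37.1 via wlan0 (matched /19)


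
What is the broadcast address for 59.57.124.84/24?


Network: 59.57.124.0/24
Host bits = 8
Set all host bits to 1:
Broadcast: 59.57.124.255


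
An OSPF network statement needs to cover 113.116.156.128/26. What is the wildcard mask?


Subnet mask: 255.255.255.192
Wildcard = 255.255.255.255 - subnet mask
255 - 255 = 0
255 - 255 = 0
255 - 255 = 0
255 - 192 = 63
Wildcard: 0.0.0.63


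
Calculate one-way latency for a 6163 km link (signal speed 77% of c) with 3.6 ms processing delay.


Speed = 0.77 * 3e5 km/s = 231000 km/s
Propagation delay = 6163 / 231000 = 0.0267 s = 26.6797 ms
Processing delay = 3.6 ms
Total one-way latency = 30.2797 ms


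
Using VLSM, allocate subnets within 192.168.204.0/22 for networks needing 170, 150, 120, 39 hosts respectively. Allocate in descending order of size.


170 hosts -> /24 (254 usable): 192.168.204.0/24
150 hosts -> /24 (254 usable): 192.168.205.0/24
120 hosts -> /25 (126 usable): 192.168.206.0/25
39 hosts -> /26 (62 usable): 192.168.206.128/26
Allocation: 192.168.204.0/24 (170 hosts, 254 usable); 192.168.205.0/24 (150 hosts, 254 usable); 192.168.206.0/25 (120 hosts, 126 usable); 192.168.206.128/26 (39 hosts, 62 usable)


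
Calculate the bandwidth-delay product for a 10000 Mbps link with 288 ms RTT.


BDP = bandwidth * RTT
= 10000 Mbps * 288 ms
= 10000 * 1e6 * 288 / 1000 bits
= 2880000000 bits
= 360000000 bytes
= 351562.5 KB
BDP = 2880000000 bits (360000000 bytes)


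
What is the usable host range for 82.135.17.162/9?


Network: 82.128.0.0
Broadcast: 82.255.255.255
First usable = network + 1
Last usable = broadcast - 1
Range: 82.128.0.1 to 82.255.255.254


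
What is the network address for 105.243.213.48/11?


IP:   01101001.11110011.11010101.00110000
Mask: 11111111.11100000.00000000.00000000
AND operation:
Net:  01101001.11100000.00000000.00000000
Network: 105.224.0.0/11


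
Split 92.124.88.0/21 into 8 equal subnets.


New prefix = 21 + 3 = 24
Each subnet has 256 addresses
  92.124.88.0/24
  92.124.89.0/24
  92.124.90.0/24
  92.124.91.0/24
  92.124.92.0/24
  92.124.93.0/24
  92.124.94.0/24
  92.124.95.0/24
Subnets: 92.124.88.0/24, 92.124.89.0/24, 92.124.90.0/24, 92.124.91.0/24, 92.124.92.0/24, 92.124.93.0/24, 92.124.94.0/24, 92.124.95.0/24


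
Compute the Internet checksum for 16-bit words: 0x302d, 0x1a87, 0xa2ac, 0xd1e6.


Sum all words (with carry folding):
+ 0x302d = 0x302d
+ 0x1a87 = 0x4ab4
+ 0xa2ac = 0xed60
+ 0xd1e6 = 0xbf47
One's complement: ~0xbf47
Checksum = 0x40b8


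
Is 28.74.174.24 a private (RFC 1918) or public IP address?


RFC 1918 private ranges:
  10.0.0.0/8 (10.0.0.0 - 10.255.255.255)
  172.16.0.0/12 (172.16.0.0 - 172.31.255.255)
  192.168.0.0/16 (192.168.0.0 - 192.168.255.255)
Public (not in any RFC 1918 range)


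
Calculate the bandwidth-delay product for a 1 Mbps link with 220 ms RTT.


BDP = bandwidth * RTT
= 1 Mbps * 220 ms
= 1 * 1e6 * 220 / 1000 bits
= 220000 bits
= 27500 bytes
= 26.8555 KB
BDP = 220000 bits (27500 bytes)


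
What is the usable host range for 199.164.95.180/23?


Network: 199.164.94.0
Broadcast: 199.164.95.255
First usable = network + 1
Last usable = broadcast - 1
Range: 199.164.94.1 to 199.164.95.254


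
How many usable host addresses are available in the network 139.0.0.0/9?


Host bits = 32 - 9 = 23
Total addresses = 2^23 = 8388608
Usable = total - 2 (network and broadcast)
Usable hosts: 8388606


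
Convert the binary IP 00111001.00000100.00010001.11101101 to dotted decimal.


00111001 = 57
00000100 = 4
00010001 = 17
11101101 = 237
IP: 57.4.17.237


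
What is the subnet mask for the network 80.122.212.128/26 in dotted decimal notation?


/26 means 26 network bits, 6 host bits
Binary: 11111111111111111111111111000000
Mask: 255.255.255.192


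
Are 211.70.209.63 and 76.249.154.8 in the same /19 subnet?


Mask: 255.255.224.0
211.70.209.63 AND mask = 211.70.192.0
76.249.154.8 AND mask = 76.249.128.0
No, different subnets (211.70.192.0 vs 76.249.128.0)


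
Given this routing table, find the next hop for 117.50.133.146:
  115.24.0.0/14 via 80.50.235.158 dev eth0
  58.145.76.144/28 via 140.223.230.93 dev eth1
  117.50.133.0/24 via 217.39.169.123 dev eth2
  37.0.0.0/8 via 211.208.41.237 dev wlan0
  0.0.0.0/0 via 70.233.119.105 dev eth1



Longest prefix match for 117.50.133.146:
  /14 115.24.0.0: no
  /28 58.145.76.144: no
  /24 117.50.133.0: MATCH
  /8 37.0.0.0: no
  /0 0.0.0.0: MATCH
Selected: next-hop 217.39.169.123 via eth2 (matched /24)


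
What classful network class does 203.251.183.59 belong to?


First octet: 203
Binary: 11001011
110xxxxx -> Class C (192-223)
Class C, default mask 255.255.255.0 (/24)


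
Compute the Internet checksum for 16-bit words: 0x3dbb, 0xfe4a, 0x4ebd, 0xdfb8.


Sum all words (with carry folding):
+ 0x3dbb = 0x3dbb
+ 0xfe4a = 0x3c06
+ 0x4ebd = 0x8ac3
+ 0xdfb8 = 0x6a7c
One's complement: ~0x6a7c
Checksum = 0x9583


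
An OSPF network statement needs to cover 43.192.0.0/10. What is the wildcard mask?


Subnet mask: 255.192.0.0
Wildcard = 255.255.255.255 - subnet mask
255 - 255 = 0
255 - 192 = 63
255 - 0 = 255
255 - 0 = 255
Wildcard: 0.63.255.255


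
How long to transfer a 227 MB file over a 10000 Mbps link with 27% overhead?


Effective throughput = 10000 * (1 - 27/100) = 7300 Mbps
File size in Mb = 227 * 8 = 1816 Mb
Time = 1816 / 7300
Time = 0.2488 seconds


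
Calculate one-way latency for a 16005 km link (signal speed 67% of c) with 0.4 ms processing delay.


Speed = 0.67 * 3e5 km/s = 201000 km/s
Propagation delay = 16005 / 201000 = 0.0796 s = 79.6269 ms
Processing delay = 0.4 ms
Total one-way latency = 80.0269 ms


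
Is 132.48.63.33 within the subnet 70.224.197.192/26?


Subnet network: 70.224.197.192
Test IP AND mask: 132.48.63.0
No, 132.48.63.33 is not in 70.224.197.192/26


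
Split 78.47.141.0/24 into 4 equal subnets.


New prefix = 24 + 2 = 26
Each subnet has 64 addresses
  78.47.141.0/26
  78.47.141.64/26
  78.47.141.128/26
  78.47.141.192/26
Subnets: 78.47.141.0/26, 78.47.141.64/26, 78.47.141.128/26, 78.47.141.192/26


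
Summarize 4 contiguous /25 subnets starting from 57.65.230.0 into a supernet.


Original prefix: /25
Number of subnets: 4 = 2^2
New prefix = 25 - 2 = 23
Supernet: 57.65.230.0/23


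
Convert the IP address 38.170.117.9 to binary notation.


38 = 00100110
170 = 10101010
117 = 01110101
9 = 00001001
Binary: 00100110.10101010.01110101.00001001


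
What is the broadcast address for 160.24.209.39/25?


Network: 160.24.209.0/25
Host bits = 7
Set all host bits to 1:
Broadcast: 160.24.209.127


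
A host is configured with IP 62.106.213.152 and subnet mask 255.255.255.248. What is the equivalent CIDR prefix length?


Binary: 11111111.11111111.11111111.11111000
Count leading 1s
Prefix: /29


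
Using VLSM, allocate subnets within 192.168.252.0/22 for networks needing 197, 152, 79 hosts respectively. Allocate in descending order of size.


197 hosts -> /24 (254 usable): 192.168.252.0/24
152 hosts -> /24 (254 usable): 192.168.253.0/24
79 hosts -> /25 (126 usable): 192.168.254.0/25
Allocation: 192.168.252.0/24 (197 hosts, 254 usable); 192.168.253.0/24 (152 hosts, 254 usable); 192.168.254.0/25 (79 hosts, 126 usable)


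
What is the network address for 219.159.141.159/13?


IP:   11011011.10011111.10001101.10011111
Mask: 11111111.11111000.00000000.00000000
AND operation:
Net:  11011011.10011000.00000000.00000000
Network: 219.152.0.0/13


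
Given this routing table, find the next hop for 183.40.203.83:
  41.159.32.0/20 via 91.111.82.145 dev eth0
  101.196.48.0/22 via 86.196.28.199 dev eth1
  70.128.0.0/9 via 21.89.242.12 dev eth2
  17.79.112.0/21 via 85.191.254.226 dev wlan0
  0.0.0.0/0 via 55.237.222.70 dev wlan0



Longest prefix match for 183.40.203.83:
  /20 41.159.32.0: no
  /22 101.196.48.0: no
  /9 70.128.0.0: no
  /21 17.79.112.0: no
  /0 0.0.0.0: MATCH
Selected: next-hop 55.237.222.70 via wlan0 (matched /0)


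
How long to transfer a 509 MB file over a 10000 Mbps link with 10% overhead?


Effective throughput = 10000 * (1 - 10/100) = 9000 Mbps
File size in Mb = 509 * 8 = 4072 Mb
Time = 4072 / 9000
Time = 0.4524 seconds
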